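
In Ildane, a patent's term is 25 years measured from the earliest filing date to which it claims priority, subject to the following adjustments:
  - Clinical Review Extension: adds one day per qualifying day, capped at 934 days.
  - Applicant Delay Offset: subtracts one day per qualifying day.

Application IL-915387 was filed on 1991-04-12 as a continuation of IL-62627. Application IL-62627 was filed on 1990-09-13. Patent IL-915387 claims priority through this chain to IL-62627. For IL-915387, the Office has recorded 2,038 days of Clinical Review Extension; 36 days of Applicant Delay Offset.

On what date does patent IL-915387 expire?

Earliest priority filing: 13 September 1990.
Base term: 13 September 1990 + 25 years → 13 September 2015.
Clinical Review Extension: 2038 days claimed exceeds the 934-day cap, so +934 days → 4 April 2018.
Applicant Delay Offset: −36 days → 27 February 2018.

February 27, 2018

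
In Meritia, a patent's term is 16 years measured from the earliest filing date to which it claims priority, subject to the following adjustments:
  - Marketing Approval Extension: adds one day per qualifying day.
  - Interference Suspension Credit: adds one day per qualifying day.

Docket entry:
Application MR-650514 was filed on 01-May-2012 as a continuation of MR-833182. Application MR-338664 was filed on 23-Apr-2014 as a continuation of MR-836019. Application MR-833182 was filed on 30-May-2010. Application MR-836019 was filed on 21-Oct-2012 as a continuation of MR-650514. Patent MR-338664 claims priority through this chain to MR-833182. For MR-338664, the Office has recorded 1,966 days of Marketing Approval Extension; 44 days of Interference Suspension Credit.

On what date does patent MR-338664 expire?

November 30, 2031

Earliest priority filing: 30 May 2010.
Base term: 30 May 2010 + 16 years → 30 May 2026.
Marketing Approval Extension: +1966 days → 17 October 2031.
Interference Suspension Credit: +44 days → 30 November 2031.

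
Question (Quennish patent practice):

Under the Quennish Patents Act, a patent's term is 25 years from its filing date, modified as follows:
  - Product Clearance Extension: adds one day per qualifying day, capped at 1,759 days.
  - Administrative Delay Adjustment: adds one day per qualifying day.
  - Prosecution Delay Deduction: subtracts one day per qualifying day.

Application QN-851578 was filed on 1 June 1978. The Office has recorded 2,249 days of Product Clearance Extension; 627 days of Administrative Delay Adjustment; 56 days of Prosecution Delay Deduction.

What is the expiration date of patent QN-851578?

2009-10-17

Base term: filing date + 25 years → 1 June 2003.
Product Clearance Extension: 2249 days claimed exceeds the 1759-day cap, so +1759 days → 25 March 2008.
Administrative Delay Adjustment: +627 days → 12 December 2009.
Prosecution Delay Deduction: −56 days → 17 October 2009.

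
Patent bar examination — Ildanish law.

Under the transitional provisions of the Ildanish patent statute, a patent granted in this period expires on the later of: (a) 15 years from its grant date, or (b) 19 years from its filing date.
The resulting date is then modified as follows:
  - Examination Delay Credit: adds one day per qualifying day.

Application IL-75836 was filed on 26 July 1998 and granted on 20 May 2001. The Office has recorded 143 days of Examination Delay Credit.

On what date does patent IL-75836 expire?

(a) grant + 15 years → 20 May 2016.
(b) filing + 19 years → 26 July 2017.
Later of the two: 26 July 2017.
Examination Delay Credit: +143 days → 16 December 2017.

December 16, 2017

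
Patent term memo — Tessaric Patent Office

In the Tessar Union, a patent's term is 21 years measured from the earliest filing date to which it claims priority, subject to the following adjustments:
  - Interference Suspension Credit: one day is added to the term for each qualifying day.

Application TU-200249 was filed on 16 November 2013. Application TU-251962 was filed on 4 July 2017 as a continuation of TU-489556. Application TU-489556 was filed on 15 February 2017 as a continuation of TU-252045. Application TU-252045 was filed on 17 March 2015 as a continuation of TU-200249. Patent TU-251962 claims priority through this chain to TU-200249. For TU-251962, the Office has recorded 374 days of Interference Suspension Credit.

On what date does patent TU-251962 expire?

November 25, 2035

Earliest priority filing: 16 November 2013.
Base term: 16 November 2013 + 21 years → 16 November 2034.
Interference Suspension Credit: +374 days → 25 November 2035.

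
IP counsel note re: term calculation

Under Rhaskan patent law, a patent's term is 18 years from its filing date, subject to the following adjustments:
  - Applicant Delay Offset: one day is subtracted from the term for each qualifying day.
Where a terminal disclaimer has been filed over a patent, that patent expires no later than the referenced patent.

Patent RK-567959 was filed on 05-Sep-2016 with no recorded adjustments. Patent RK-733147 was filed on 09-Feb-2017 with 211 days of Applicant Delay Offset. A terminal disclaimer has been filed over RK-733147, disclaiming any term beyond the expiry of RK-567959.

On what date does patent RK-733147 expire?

Natural term of RK-733147:
  Base: filing + 18 years → 9 February 2035.
  Applicant Delay Offset: −211 days → 13 July 2034.
Expiry of referenced patent RK-567959:
  Base: filing + 18 years → 5 September 2034.
Terminal disclaimer: RK-733147 expires on the earlier of 13 July 2034 and 5 September 2034.

2034-07-13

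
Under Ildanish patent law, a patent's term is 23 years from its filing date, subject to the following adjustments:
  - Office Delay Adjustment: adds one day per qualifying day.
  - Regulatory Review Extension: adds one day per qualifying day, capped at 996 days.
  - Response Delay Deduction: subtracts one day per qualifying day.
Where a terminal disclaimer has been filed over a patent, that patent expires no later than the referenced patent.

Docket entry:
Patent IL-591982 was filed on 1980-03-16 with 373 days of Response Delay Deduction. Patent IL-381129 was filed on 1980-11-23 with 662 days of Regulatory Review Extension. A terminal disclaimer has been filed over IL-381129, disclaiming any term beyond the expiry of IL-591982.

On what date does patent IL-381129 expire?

March 8, 2002

Natural term of IL-381129:
  Base: filing + 23 years → 23 November 2003.
  Regulatory Review Extension: 662 days (within the 996-day cap) → +662 days → 15 September 2005.
Expiry of referenced patent IL-591982:
  Base: filing + 23 years → 16 March 2003.
  Response Delay Deduction: −373 days → 8 March 2002.
Terminal disclaimer: IL-381129 expires on the earlier of 15 September 2005 and 8 March 2002.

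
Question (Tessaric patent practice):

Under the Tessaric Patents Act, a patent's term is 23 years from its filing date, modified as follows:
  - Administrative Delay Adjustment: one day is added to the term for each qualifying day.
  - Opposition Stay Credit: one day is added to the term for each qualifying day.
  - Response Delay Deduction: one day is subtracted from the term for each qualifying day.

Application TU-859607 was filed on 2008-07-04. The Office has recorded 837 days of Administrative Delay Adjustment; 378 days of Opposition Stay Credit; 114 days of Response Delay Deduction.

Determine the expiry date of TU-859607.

July 9, 2034

Base term: filing date + 23 years → 4 July 2031.
Administrative Delay Adjustment: +837 days → 18 October 2033.
Opposition Stay Credit: +378 days → 31 October 2034.
Response Delay Deduction: −114 days → 9 July 2034.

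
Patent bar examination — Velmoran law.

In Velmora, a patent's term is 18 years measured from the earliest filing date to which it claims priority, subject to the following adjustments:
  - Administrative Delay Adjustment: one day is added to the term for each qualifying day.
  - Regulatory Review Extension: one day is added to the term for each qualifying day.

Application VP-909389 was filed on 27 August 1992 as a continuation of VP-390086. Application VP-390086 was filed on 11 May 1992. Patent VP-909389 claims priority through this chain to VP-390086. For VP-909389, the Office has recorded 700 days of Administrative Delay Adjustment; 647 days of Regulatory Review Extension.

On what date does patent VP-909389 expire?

January 17, 2014

Earliest priority filing: 11 May 1992.
Base term: 11 May 1992 + 18 years → 11 May 2010.
Administrative Delay Adjustment: +700 days → 10 April 2012.
Regulatory Review Extension: +647 days → 17 January 2014.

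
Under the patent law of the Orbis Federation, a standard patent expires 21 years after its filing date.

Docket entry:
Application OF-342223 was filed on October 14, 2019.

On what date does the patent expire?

Filing date + 21 years → 14 October 2040.

2040-10-14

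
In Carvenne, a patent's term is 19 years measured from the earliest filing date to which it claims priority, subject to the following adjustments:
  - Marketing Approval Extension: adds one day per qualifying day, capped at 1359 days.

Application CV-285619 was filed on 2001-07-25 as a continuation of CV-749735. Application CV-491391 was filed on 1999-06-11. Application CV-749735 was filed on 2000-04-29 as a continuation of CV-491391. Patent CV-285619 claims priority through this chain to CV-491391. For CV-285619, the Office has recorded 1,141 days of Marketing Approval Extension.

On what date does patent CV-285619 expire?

July 26, 2021

Earliest priority filing: 11 June 1999.
Base term: 11 June 1999 + 19 years → 11 June 2018.
Marketing Approval Extension: 1141 days (within the 1359-day cap) → +1141 days → 26 July 2021.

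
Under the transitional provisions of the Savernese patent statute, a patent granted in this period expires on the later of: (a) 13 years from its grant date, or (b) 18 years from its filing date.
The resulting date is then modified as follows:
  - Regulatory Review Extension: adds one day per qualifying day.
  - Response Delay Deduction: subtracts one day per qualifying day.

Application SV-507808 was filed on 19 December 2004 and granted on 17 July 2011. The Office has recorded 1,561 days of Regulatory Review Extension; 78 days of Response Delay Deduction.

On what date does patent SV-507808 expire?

(a) grant + 13 years → 17 July 2024.
(b) filing + 18 years → 19 December 2022.
Later of the two: 17 July 2024.
Regulatory Review Extension: +1561 days → 25 October 2028.
Response Delay Deduction: −78 days → 8 August 2028.

2028-08-08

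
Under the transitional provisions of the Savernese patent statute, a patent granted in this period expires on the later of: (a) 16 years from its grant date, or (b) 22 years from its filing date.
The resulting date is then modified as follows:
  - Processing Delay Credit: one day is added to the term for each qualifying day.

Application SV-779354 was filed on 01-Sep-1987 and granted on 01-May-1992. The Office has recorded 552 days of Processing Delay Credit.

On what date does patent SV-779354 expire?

March 7, 2011

(a) grant + 16 years → 1 May 2008.
(b) filing + 22 years → 1 September 2009.
Later of the two: 1 September 2009.
Processing Delay Credit: +552 days → 7 March 2011.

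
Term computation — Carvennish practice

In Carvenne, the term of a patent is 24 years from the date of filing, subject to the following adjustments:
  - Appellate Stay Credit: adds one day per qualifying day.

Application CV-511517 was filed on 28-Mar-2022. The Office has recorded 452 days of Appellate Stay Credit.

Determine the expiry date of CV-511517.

2047-06-23

Base term: filing date + 24 years → 28 March 2046.
Appellate Stay Credit: +452 days → 23 June 2047.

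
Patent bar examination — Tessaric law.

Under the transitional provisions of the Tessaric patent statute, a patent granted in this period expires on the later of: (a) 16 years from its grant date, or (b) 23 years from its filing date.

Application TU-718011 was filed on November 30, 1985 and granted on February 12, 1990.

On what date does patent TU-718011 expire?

(a) grant + 16 years → 12 February 2006.
(b) filing + 23 years → 30 November 2008.
Later of the two: 30 November 2008.

2008-11-30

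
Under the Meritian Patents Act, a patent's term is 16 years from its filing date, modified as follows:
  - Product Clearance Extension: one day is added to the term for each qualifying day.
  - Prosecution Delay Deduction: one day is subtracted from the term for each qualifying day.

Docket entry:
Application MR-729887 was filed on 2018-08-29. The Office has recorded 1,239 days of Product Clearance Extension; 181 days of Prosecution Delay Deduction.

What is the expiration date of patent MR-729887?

July 22, 2037

Base term: filing date + 16 years → 29 August 2034.
Product Clearance Extension: +1239 days → 19 January 2038.
Prosecution Delay Deduction: −181 days → 22 July 2037.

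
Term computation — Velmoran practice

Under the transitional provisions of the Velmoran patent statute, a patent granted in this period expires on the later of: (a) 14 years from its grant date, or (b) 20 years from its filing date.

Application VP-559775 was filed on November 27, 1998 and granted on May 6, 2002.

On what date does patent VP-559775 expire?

(a) grant + 14 years → 6 May 2016.
(b) filing + 20 years → 27 November 2018.
Later of the two: 27 November 2018.

2018-11-27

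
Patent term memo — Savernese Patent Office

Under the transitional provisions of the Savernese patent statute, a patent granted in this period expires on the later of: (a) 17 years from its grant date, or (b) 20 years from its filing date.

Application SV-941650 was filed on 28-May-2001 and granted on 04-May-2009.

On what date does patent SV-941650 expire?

May 4, 2026

(a) grant + 17 years → 4 May 2026.
(b) filing + 20 years → 28 May 2021.
Later of the two: 4 May 2026.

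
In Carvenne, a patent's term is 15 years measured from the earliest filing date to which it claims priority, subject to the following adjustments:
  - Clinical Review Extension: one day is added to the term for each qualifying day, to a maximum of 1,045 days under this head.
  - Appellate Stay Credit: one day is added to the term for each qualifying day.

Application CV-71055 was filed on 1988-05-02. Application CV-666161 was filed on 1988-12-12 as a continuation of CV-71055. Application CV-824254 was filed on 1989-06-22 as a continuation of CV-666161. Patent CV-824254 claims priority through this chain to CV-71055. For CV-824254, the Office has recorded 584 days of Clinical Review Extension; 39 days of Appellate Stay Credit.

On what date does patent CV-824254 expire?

Earliest priority filing: 2 May 1988.
Base term: 2 May 1988 + 15 years → 2 May 2003.
Clinical Review Extension: 584 days (within the 1045-day cap) → +584 days → 6 December 2004.
Appellate Stay Credit: +39 days → 14 January 2005.

January 14, 2005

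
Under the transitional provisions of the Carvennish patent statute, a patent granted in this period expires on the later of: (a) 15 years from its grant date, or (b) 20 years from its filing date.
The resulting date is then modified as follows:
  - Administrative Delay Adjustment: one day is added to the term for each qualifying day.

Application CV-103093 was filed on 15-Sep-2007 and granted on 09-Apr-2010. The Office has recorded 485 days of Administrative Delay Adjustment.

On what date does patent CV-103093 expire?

January 12, 2029

(a) grant + 15 years → 9 April 2025.
(b) filing + 20 years → 15 September 2027.
Later of the two: 15 September 2027.
Administrative Delay Adjustment: +485 days → 12 January 2029.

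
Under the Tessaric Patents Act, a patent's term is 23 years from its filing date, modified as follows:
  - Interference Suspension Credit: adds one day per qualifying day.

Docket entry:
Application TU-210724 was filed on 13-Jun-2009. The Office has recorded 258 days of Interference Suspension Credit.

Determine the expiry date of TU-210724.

Base term: filing date + 23 years → 13 June 2032.
Interference Suspension Credit: +258 days → 26 February 2033.

February 26, 2033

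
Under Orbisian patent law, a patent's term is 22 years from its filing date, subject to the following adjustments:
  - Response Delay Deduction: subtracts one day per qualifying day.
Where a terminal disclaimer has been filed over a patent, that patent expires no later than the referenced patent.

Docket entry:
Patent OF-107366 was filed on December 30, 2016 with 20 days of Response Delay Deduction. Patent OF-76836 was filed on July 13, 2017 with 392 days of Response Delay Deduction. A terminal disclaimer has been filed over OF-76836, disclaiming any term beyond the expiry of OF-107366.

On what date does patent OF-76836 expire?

June 16, 2038

Natural term of OF-76836:
  Base: filing + 22 years → 13 July 2039.
  Response Delay Deduction: −392 days → 16 June 2038.
Expiry of referenced patent OF-107366:
  Base: filing + 22 years → 30 December 2038.
  Response Delay Deduction: −20 days → 10 December 2038.
Terminal disclaimer: OF-76836 expires on the earlier of 16 June 2038 and 10 December 2038.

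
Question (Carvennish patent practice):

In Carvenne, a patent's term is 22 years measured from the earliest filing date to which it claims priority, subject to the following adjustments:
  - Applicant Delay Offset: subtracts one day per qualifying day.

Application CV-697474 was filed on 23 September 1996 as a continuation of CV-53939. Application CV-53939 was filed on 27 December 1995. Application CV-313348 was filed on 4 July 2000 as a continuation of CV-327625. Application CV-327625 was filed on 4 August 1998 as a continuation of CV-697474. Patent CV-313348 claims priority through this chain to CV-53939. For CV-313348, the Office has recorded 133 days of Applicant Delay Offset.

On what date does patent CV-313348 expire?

Earliest priority filing: 27 December 1995.
Base term: 27 December 1995 + 22 years → 27 December 2017.
Applicant Delay Offset: −133 days → 16 August 2017.

2017-08-16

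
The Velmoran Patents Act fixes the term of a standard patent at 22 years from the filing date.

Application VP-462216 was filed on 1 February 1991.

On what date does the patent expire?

Filing date + 22 years → 1 February 2013.

February 1, 2013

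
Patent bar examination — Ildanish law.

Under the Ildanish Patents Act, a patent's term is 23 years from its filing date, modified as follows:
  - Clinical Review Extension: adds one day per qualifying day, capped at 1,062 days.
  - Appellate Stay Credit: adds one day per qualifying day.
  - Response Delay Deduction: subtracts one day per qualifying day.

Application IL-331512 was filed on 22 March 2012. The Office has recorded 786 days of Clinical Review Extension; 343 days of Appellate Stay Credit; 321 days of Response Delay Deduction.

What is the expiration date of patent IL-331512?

2037-06-07

Base term: filing date + 23 years → 22 March 2035.
Clinical Review Extension: 786 days (within the 1062-day cap) → +786 days → 16 May 2037.
Appellate Stay Credit: +343 days → 24 April 2038.
Response Delay Deduction: −321 days → 7 June 2037.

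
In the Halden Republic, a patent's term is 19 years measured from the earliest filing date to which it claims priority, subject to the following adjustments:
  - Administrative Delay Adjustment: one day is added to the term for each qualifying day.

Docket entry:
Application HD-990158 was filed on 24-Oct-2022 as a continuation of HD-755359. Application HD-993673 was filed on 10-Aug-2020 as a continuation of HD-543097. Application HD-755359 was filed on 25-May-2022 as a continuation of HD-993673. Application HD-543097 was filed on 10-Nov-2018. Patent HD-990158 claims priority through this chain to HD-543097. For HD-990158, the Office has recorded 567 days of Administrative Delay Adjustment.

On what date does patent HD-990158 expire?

Earliest priority filing: 10 November 2018.
Base term: 10 November 2018 + 19 years → 10 November 2037.
Administrative Delay Adjustment: +567 days → 31 May 2039.

May 31, 2039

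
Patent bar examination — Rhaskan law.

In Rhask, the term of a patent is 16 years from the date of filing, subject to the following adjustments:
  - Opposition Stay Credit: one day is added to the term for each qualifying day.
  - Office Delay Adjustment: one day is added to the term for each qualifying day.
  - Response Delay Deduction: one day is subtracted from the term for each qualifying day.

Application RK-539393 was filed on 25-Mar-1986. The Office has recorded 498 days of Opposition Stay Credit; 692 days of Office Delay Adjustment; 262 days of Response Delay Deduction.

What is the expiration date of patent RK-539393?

October 8, 2004

Base term: filing date + 16 years → 25 March 2002.
Opposition Stay Credit: +498 days → 5 August 2003.
Office Delay Adjustment: +692 days → 27 June 2005.
Response Delay Deduction: −262 days → 8 October 2004.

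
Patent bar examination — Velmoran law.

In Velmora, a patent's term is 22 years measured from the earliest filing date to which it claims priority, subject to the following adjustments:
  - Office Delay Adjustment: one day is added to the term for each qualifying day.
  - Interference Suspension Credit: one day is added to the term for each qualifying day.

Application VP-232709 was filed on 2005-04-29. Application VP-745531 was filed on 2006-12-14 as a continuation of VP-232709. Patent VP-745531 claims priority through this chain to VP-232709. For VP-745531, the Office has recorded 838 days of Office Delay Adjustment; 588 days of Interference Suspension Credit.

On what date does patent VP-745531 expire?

Earliest priority filing: 29 April 2005.
Base term: 29 April 2005 + 22 years → 29 April 2027.
Office Delay Adjustment: +838 days → 14 August 2029.
Interference Suspension Credit: +588 days → 25 March 2031.

2031-03-25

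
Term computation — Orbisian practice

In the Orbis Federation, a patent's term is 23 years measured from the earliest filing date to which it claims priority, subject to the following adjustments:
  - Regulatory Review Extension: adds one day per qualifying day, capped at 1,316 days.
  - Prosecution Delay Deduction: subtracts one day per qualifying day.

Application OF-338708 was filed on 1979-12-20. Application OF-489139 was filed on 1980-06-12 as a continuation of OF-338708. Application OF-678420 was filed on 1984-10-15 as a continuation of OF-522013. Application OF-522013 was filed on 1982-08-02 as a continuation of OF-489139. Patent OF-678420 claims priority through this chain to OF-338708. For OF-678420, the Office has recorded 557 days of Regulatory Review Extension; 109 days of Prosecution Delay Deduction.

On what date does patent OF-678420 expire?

Earliest priority filing: 20 December 1979.
Base term: 20 December 1979 + 23 years → 20 December 2002.
Regulatory Review Extension: 557 days (within the 1316-day cap) → +557 days → 29 June 2004.
Prosecution Delay Deduction: −109 days → 12 March 2004.

March 12, 2004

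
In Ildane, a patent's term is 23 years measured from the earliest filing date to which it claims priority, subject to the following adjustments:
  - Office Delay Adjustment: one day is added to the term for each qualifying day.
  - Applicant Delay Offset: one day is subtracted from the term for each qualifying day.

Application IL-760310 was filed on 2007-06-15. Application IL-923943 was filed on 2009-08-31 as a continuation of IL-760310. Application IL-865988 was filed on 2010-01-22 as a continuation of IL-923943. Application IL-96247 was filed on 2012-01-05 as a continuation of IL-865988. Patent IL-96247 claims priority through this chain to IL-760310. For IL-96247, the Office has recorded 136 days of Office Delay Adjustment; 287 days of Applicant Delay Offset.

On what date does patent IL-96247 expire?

Earliest priority filing: 15 June 2007.
Base term: 15 June 2007 + 23 years → 15 June 2030.
Office Delay Adjustment: +136 days → 29 October 2030.
Applicant Delay Offset: −287 days → 15 January 2030.

January 15, 2030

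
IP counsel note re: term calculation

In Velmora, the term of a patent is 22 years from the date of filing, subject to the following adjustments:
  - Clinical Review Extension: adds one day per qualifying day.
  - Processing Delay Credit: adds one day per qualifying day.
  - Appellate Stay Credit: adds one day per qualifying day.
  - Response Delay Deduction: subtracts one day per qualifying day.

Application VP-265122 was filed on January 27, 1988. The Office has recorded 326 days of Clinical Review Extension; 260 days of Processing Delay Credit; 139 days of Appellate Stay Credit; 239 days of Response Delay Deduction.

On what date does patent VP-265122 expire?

May 28, 2011

Base term: filing date + 22 years → 27 January 2010.
Clinical Review Extension: +326 days → 19 December 2010.
Processing Delay Credit: +260 days → 5 September 2011.
Appellate Stay Credit: +139 days → 22 January 2012.
Response Delay Deduction: −239 days → 28 May 2011.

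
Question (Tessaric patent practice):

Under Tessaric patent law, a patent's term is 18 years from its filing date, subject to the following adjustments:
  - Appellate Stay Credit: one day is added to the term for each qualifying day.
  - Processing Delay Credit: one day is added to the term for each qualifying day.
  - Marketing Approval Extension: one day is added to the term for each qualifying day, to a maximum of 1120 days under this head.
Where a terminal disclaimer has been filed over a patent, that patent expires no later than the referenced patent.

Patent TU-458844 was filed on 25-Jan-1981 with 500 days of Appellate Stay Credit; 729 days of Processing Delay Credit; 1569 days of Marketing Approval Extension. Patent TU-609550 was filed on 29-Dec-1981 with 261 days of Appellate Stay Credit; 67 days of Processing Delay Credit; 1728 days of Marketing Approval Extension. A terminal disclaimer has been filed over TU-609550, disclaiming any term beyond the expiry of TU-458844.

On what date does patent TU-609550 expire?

Natural term of TU-609550:
  Base: filing + 18 years → 29 December 1999.
  Appellate Stay Credit: +261 days → 15 September 2000.
  Processing Delay Credit: +67 days → 21 November 2000.
  Marketing Approval Extension: 1728 days claimed exceeds the 1120-day cap, so +1120 days → 16 December 2003.
Expiry of referenced patent TU-458844:
  Base: filing + 18 years → 25 January 1999.
  Appellate Stay Credit: +500 days → 8 June 2000.
  Processing Delay Credit: +729 days → 7 June 2002.
  Marketing Approval Extension: 1569 days claimed exceeds the 1120-day cap, so +1120 days → 1 July 2005.
Terminal disclaimer: TU-609550 expires on the earlier of 16 December 2003 and 1 July 2005.

December 16, 2003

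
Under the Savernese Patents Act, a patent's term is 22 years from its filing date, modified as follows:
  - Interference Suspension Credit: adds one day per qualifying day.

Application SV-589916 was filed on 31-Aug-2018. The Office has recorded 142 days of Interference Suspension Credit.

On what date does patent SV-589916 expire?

Base term: filing date + 22 years → 31 August 2040.
Interference Suspension Credit: +142 days → 20 January 2041.

2041-01-20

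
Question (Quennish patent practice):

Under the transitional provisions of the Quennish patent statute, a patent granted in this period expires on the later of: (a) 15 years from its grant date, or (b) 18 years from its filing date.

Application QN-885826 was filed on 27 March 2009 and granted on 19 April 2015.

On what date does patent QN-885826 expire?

(a) grant + 15 years → 19 April 2030.
(b) filing + 18 years → 27 March 2027.
Later of the two: 19 April 2030.

April 19, 2030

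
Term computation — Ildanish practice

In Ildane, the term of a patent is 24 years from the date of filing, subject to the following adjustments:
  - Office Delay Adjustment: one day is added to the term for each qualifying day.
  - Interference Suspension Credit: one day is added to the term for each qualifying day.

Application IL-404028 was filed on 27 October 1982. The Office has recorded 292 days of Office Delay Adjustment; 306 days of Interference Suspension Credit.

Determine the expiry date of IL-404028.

Base term: filing date + 24 years → 27 October 2006.
Office Delay Adjustment: +292 days → 15 August 2007.
Interference Suspension Credit: +306 days → 16 June 2008.

2008-06-16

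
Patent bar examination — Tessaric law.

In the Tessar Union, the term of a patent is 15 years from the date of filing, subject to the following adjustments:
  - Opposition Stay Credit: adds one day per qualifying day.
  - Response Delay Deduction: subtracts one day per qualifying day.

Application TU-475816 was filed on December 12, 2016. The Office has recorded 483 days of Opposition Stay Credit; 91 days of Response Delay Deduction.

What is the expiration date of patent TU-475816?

2033-01-07

Base term: filing date + 15 years → 12 December 2031.
Opposition Stay Credit: +483 days → 8 April 2033.
Response Delay Deduction: −91 days → 7 January 2033.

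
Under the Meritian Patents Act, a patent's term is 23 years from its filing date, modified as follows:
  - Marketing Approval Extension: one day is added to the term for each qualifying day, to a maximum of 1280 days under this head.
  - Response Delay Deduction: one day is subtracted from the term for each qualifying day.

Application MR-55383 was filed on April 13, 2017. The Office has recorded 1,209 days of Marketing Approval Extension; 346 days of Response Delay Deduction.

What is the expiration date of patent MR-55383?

Base term: filing date + 23 years → 13 April 2040.
Marketing Approval Extension: 1209 days (within the 1280-day cap) → +1209 days → 5 August 2043.
Response Delay Deduction: −346 days → 24 August 2042.

August 24, 2042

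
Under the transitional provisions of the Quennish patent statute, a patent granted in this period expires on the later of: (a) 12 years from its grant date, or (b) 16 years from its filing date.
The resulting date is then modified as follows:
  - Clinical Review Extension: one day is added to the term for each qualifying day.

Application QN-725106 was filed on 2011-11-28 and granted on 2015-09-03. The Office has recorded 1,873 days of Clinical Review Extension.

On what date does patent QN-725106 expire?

January 13, 2033

(a) grant + 12 years → 3 September 2027.
(b) filing + 16 years → 28 November 2027.
Later of the two: 28 November 2027.
Clinical Review Extension: +1873 days → 13 January 2033.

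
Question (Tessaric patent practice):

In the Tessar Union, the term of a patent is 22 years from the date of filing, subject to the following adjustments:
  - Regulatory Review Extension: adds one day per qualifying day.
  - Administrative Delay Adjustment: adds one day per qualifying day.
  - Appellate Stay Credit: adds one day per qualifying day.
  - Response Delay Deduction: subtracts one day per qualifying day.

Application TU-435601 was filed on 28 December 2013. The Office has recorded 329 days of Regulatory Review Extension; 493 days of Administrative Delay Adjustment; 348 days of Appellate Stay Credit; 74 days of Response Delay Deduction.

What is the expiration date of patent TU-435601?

Base term: filing date + 22 years → 28 December 2035.
Regulatory Review Extension: +329 days → 21 November 2036.
Administrative Delay Adjustment: +493 days → 29 March 2038.
Appellate Stay Credit: +348 days → 12 March 2039.
Response Delay Deduction: −74 days → 28 December 2038.

December 28, 2038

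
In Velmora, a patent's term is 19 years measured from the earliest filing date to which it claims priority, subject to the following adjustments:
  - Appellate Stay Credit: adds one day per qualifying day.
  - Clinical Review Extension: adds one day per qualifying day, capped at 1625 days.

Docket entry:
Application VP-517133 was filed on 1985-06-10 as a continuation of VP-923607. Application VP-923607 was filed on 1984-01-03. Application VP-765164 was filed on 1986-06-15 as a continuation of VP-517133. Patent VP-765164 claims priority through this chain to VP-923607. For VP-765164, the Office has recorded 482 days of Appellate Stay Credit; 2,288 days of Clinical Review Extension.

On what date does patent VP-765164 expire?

2008-10-10

Earliest priority filing: 3 January 1984.
Base term: 3 January 1984 + 19 years → 3 January 2003.
Appellate Stay Credit: +482 days → 29 April 2004.
Clinical Review Extension: 2288 days claimed exceeds the 1625-day cap, so +1625 days → 10 October 2008.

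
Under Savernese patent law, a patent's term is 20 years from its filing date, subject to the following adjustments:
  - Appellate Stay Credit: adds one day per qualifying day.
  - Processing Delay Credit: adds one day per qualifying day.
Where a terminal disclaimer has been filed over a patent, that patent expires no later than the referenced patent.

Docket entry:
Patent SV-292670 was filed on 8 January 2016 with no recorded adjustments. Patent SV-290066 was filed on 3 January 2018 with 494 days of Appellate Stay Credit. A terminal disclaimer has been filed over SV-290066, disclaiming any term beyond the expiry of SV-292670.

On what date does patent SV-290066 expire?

January 8, 2036

Natural term of SV-290066:
  Base: filing + 20 years → 3 January 2038.
  Appellate Stay Credit: +494 days → 12 May 2039.
Expiry of referenced patent SV-292670:
  Base: filing + 20 years → 8 January 2036.
Terminal disclaimer: SV-290066 expires on the earlier of 12 May 2039 and 8 January 2036.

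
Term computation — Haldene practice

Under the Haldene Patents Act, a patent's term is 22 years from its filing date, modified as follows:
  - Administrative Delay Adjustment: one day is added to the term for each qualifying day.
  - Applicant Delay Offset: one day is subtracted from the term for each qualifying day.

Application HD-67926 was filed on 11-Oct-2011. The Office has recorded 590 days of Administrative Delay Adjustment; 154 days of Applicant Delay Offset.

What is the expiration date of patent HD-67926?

2034-12-21

Base term: filing date + 22 years → 11 October 2033.
Administrative Delay Adjustment: +590 days → 24 May 2035.
Applicant Delay Offset: −154 days → 21 December 2034.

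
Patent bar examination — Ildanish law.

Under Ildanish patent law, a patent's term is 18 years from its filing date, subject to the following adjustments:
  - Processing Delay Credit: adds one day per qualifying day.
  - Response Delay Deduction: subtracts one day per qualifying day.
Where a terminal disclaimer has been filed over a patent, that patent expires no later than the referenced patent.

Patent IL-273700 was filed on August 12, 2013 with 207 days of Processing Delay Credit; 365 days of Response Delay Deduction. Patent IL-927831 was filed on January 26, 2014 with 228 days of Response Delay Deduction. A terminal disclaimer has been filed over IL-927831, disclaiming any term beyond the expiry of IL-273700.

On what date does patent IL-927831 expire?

2031-03-07

Natural term of IL-927831:
  Base: filing + 18 years → 26 January 2032.
  Response Delay Deduction: −228 days → 12 June 2031.
Expiry of referenced patent IL-273700:
  Base: filing + 18 years → 12 August 2031.
  Processing Delay Credit: +207 days → 6 March 2032.
  Response Delay Deduction: −365 days → 7 March 2031.
Terminal disclaimer: IL-927831 expires on the earlier of 12 June 2031 and 7 March 2031.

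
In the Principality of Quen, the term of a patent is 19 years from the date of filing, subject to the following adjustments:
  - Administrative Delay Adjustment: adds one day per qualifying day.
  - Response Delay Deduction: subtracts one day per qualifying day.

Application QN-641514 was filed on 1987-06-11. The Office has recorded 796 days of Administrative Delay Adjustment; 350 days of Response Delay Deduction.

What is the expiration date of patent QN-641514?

Base term: filing date + 19 years → 11 June 2006.
Administrative Delay Adjustment: +796 days → 15 August 2008.
Response Delay Deduction: −350 days → 31 August 2007.

2007-08-31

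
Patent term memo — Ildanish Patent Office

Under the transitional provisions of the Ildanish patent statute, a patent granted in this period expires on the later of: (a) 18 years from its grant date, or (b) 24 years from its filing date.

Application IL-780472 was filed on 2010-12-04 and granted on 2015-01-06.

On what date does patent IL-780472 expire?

December 4, 2034

(a) grant + 18 years → 6 January 2033.
(b) filing + 24 years → 4 December 2034.
Later of the two: 4 December 2034.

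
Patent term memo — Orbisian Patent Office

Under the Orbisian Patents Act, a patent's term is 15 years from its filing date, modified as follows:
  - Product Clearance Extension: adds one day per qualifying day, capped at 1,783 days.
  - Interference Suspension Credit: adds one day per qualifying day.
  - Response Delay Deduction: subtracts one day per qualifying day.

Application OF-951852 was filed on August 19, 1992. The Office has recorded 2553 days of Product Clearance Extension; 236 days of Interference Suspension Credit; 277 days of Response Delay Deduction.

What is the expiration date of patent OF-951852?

Base term: filing date + 15 years → 19 August 2007.
Product Clearance Extension: 2553 days claimed exceeds the 1783-day cap, so +1783 days → 6 July 2012.
Interference Suspension Credit: +236 days → 27 February 2013.
Response Delay Deduction: −277 days → 26 May 2012.

May 26, 2012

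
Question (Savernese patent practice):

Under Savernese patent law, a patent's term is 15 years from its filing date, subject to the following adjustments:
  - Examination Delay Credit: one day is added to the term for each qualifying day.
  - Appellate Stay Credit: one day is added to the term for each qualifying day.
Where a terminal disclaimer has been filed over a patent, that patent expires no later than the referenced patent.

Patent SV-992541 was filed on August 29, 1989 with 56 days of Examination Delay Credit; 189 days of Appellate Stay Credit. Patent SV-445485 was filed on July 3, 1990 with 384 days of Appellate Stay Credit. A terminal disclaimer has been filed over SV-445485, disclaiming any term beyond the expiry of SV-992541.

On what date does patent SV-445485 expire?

May 1, 2005

Natural term of SV-445485:
  Base: filing + 15 years → 3 July 2005.
  Appellate Stay Credit: +384 days → 22 July 2006.
Expiry of referenced patent SV-992541:
  Base: filing + 15 years → 29 August 2004.
  Examination Delay Credit: +56 days → 24 October 2004.
  Appellate Stay Credit: +189 days → 1 May 2005.
Terminal disclaimer: SV-445485 expires on the earlier of 22 July 2006 and 1 May 2005.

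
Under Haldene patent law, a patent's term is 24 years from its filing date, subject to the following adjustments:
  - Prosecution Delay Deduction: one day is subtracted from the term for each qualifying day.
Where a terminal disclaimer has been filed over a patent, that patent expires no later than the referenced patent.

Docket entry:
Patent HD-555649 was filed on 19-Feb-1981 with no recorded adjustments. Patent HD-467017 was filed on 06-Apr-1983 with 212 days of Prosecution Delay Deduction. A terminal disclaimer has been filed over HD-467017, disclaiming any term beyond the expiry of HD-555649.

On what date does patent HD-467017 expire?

Natural term of HD-467017:
  Base: filing + 24 years → 6 April 2007.
  Prosecution Delay Deduction: −212 days → 6 September 2006.
Expiry of referenced patent HD-555649:
  Base: filing + 24 years → 19 February 2005.
Terminal disclaimer: HD-467017 expires on the earlier of 6 September 2006 and 19 February 2005.

2005-02-19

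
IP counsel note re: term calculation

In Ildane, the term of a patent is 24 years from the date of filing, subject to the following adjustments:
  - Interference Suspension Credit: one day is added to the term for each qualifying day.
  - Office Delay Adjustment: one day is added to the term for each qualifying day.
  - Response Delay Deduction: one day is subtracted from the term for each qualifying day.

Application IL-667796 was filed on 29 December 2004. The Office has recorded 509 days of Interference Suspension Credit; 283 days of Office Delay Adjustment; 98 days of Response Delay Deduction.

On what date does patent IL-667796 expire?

Base term: filing date + 24 years → 29 December 2028.
Interference Suspension Credit: +509 days → 22 May 2030.
Office Delay Adjustment: +283 days → 1 March 2031.
Response Delay Deduction: −98 days → 23 November 2030.

2030-11-23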